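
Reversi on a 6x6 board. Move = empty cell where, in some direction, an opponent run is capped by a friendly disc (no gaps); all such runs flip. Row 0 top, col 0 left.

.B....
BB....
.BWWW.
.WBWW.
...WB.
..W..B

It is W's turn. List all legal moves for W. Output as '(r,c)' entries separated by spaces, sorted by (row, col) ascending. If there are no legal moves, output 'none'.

Answer: (0,0) (2,0) (4,1) (4,2) (4,5) (5,4)

Derivation:
(0,0): flips 1 -> legal
(0,2): no bracket -> illegal
(1,2): no bracket -> illegal
(2,0): flips 1 -> legal
(3,0): no bracket -> illegal
(3,5): no bracket -> illegal
(4,1): flips 1 -> legal
(4,2): flips 1 -> legal
(4,5): flips 1 -> legal
(5,3): no bracket -> illegal
(5,4): flips 1 -> legal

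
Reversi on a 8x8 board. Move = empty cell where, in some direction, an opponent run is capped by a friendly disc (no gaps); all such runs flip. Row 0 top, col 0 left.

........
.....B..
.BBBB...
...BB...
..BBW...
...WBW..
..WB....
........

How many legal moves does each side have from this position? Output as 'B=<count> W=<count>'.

Answer: B=6 W=7

Derivation:
-- B to move --
(3,5): no bracket -> illegal
(4,5): flips 1 -> legal
(4,6): no bracket -> illegal
(5,1): no bracket -> illegal
(5,2): flips 1 -> legal
(5,6): flips 1 -> legal
(6,1): flips 1 -> legal
(6,4): flips 1 -> legal
(6,5): no bracket -> illegal
(6,6): flips 2 -> legal
(7,1): no bracket -> illegal
(7,2): no bracket -> illegal
(7,3): no bracket -> illegal
B mobility = 6
-- W to move --
(0,4): no bracket -> illegal
(0,5): no bracket -> illegal
(0,6): no bracket -> illegal
(1,0): no bracket -> illegal
(1,1): flips 2 -> legal
(1,2): no bracket -> illegal
(1,3): flips 3 -> legal
(1,4): flips 2 -> legal
(1,6): no bracket -> illegal
(2,0): no bracket -> illegal
(2,5): no bracket -> illegal
(2,6): no bracket -> illegal
(3,0): no bracket -> illegal
(3,1): flips 1 -> legal
(3,2): no bracket -> illegal
(3,5): no bracket -> illegal
(4,1): flips 2 -> legal
(4,5): no bracket -> illegal
(5,1): no bracket -> illegal
(5,2): no bracket -> illegal
(6,4): flips 2 -> legal
(6,5): no bracket -> illegal
(7,2): no bracket -> illegal
(7,3): flips 1 -> legal
(7,4): no bracket -> illegal
W mobility = 7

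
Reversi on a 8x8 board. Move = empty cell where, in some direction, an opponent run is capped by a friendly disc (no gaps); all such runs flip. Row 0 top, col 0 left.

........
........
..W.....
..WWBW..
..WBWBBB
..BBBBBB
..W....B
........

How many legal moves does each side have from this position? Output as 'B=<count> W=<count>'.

-- B to move --
(1,1): flips 3 -> legal
(1,2): flips 3 -> legal
(1,3): no bracket -> illegal
(2,1): flips 1 -> legal
(2,3): flips 1 -> legal
(2,4): flips 1 -> legal
(2,5): flips 1 -> legal
(2,6): flips 2 -> legal
(3,1): flips 3 -> legal
(3,6): flips 1 -> legal
(4,1): flips 1 -> legal
(5,1): no bracket -> illegal
(6,1): no bracket -> illegal
(6,3): no bracket -> illegal
(7,1): flips 1 -> legal
(7,2): flips 1 -> legal
(7,3): no bracket -> illegal
B mobility = 12
-- W to move --
(2,3): no bracket -> illegal
(2,4): flips 1 -> legal
(2,5): no bracket -> illegal
(3,6): no bracket -> illegal
(3,7): no bracket -> illegal
(4,1): no bracket -> illegal
(5,1): no bracket -> illegal
(6,1): no bracket -> illegal
(6,3): flips 2 -> legal
(6,4): flips 2 -> legal
(6,5): flips 4 -> legal
(6,6): flips 1 -> legal
(7,6): no bracket -> illegal
(7,7): no bracket -> illegal
W mobility = 5

Answer: B=12 W=5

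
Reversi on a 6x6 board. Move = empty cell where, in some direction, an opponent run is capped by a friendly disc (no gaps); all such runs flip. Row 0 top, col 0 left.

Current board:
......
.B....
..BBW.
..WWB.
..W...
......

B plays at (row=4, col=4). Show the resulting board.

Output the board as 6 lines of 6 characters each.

Answer: ......
.B....
..BBW.
..WBB.
..W.B.
......

Derivation:
Place B at (4,4); scan 8 dirs for brackets.
Dir NW: opp run (3,3) capped by B -> flip
Dir N: first cell 'B' (not opp) -> no flip
Dir NE: first cell '.' (not opp) -> no flip
Dir W: first cell '.' (not opp) -> no flip
Dir E: first cell '.' (not opp) -> no flip
Dir SW: first cell '.' (not opp) -> no flip
Dir S: first cell '.' (not opp) -> no flip
Dir SE: first cell '.' (not opp) -> no flip
All flips: (3,3)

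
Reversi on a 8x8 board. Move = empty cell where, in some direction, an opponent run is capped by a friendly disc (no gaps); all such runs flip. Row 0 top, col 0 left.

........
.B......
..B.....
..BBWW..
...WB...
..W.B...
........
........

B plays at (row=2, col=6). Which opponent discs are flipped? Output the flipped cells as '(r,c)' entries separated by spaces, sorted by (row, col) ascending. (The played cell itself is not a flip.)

Dir NW: first cell '.' (not opp) -> no flip
Dir N: first cell '.' (not opp) -> no flip
Dir NE: first cell '.' (not opp) -> no flip
Dir W: first cell '.' (not opp) -> no flip
Dir E: first cell '.' (not opp) -> no flip
Dir SW: opp run (3,5) capped by B -> flip
Dir S: first cell '.' (not opp) -> no flip
Dir SE: first cell '.' (not opp) -> no flip

Answer: (3,5)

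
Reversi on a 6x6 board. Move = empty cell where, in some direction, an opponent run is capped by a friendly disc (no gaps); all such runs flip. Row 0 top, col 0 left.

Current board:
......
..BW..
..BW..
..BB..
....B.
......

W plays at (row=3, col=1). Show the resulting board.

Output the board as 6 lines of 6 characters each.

Place W at (3,1); scan 8 dirs for brackets.
Dir NW: first cell '.' (not opp) -> no flip
Dir N: first cell '.' (not opp) -> no flip
Dir NE: opp run (2,2) capped by W -> flip
Dir W: first cell '.' (not opp) -> no flip
Dir E: opp run (3,2) (3,3), next='.' -> no flip
Dir SW: first cell '.' (not opp) -> no flip
Dir S: first cell '.' (not opp) -> no flip
Dir SE: first cell '.' (not opp) -> no flip
All flips: (2,2)

Answer: ......
..BW..
..WW..
.WBB..
....B.
......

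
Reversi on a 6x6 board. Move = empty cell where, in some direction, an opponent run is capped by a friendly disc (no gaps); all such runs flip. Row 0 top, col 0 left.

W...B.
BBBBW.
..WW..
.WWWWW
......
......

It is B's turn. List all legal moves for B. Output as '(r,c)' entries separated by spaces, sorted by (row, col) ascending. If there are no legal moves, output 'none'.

Answer: (1,5) (2,4) (4,0) (4,2) (4,3) (4,4) (4,5)

Derivation:
(0,1): no bracket -> illegal
(0,3): no bracket -> illegal
(0,5): no bracket -> illegal
(1,5): flips 1 -> legal
(2,0): no bracket -> illegal
(2,1): no bracket -> illegal
(2,4): flips 1 -> legal
(2,5): no bracket -> illegal
(3,0): no bracket -> illegal
(4,0): flips 2 -> legal
(4,1): no bracket -> illegal
(4,2): flips 2 -> legal
(4,3): flips 2 -> legal
(4,4): flips 2 -> legal
(4,5): flips 2 -> legal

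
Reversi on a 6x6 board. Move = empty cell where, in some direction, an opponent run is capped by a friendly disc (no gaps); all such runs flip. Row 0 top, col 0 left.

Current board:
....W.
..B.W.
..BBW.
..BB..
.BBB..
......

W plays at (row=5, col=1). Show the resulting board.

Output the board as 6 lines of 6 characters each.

Place W at (5,1); scan 8 dirs for brackets.
Dir NW: first cell '.' (not opp) -> no flip
Dir N: opp run (4,1), next='.' -> no flip
Dir NE: opp run (4,2) (3,3) capped by W -> flip
Dir W: first cell '.' (not opp) -> no flip
Dir E: first cell '.' (not opp) -> no flip
Dir SW: edge -> no flip
Dir S: edge -> no flip
Dir SE: edge -> no flip
All flips: (3,3) (4,2)

Answer: ....W.
..B.W.
..BBW.
..BW..
.BWB..
.W....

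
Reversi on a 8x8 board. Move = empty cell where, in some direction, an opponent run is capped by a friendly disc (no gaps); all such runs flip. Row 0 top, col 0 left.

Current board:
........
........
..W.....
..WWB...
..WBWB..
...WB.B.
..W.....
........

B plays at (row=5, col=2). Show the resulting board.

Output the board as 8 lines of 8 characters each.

Place B at (5,2); scan 8 dirs for brackets.
Dir NW: first cell '.' (not opp) -> no flip
Dir N: opp run (4,2) (3,2) (2,2), next='.' -> no flip
Dir NE: first cell 'B' (not opp) -> no flip
Dir W: first cell '.' (not opp) -> no flip
Dir E: opp run (5,3) capped by B -> flip
Dir SW: first cell '.' (not opp) -> no flip
Dir S: opp run (6,2), next='.' -> no flip
Dir SE: first cell '.' (not opp) -> no flip
All flips: (5,3)

Answer: ........
........
..W.....
..WWB...
..WBWB..
..BBB.B.
..W.....
........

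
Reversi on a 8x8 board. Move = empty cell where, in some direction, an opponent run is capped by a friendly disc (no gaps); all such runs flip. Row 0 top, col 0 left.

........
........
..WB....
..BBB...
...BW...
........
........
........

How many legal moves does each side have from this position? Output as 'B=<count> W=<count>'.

Answer: B=6 W=2

Derivation:
-- B to move --
(1,1): flips 1 -> legal
(1,2): flips 1 -> legal
(1,3): no bracket -> illegal
(2,1): flips 1 -> legal
(3,1): no bracket -> illegal
(3,5): no bracket -> illegal
(4,5): flips 1 -> legal
(5,3): no bracket -> illegal
(5,4): flips 1 -> legal
(5,5): flips 1 -> legal
B mobility = 6
-- W to move --
(1,2): no bracket -> illegal
(1,3): no bracket -> illegal
(1,4): no bracket -> illegal
(2,1): no bracket -> illegal
(2,4): flips 2 -> legal
(2,5): no bracket -> illegal
(3,1): no bracket -> illegal
(3,5): no bracket -> illegal
(4,1): no bracket -> illegal
(4,2): flips 2 -> legal
(4,5): no bracket -> illegal
(5,2): no bracket -> illegal
(5,3): no bracket -> illegal
(5,4): no bracket -> illegal
W mobility = 2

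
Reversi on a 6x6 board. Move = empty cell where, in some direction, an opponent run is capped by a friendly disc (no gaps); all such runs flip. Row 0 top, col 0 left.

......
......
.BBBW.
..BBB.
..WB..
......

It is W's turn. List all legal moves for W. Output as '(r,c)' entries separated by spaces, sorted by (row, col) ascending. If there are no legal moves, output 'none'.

(1,0): no bracket -> illegal
(1,1): no bracket -> illegal
(1,2): flips 2 -> legal
(1,3): no bracket -> illegal
(1,4): no bracket -> illegal
(2,0): flips 3 -> legal
(2,5): no bracket -> illegal
(3,0): no bracket -> illegal
(3,1): no bracket -> illegal
(3,5): no bracket -> illegal
(4,1): no bracket -> illegal
(4,4): flips 2 -> legal
(4,5): no bracket -> illegal
(5,2): no bracket -> illegal
(5,3): no bracket -> illegal
(5,4): no bracket -> illegal

Answer: (1,2) (2,0) (4,4)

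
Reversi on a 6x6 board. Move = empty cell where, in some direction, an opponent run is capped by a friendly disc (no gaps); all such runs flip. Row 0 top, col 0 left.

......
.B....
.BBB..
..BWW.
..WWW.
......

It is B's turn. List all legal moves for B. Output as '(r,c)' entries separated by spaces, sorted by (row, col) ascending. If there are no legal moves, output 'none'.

Answer: (3,5) (4,5) (5,2) (5,3) (5,4) (5,5)

Derivation:
(2,4): no bracket -> illegal
(2,5): no bracket -> illegal
(3,1): no bracket -> illegal
(3,5): flips 2 -> legal
(4,1): no bracket -> illegal
(4,5): flips 1 -> legal
(5,1): no bracket -> illegal
(5,2): flips 1 -> legal
(5,3): flips 2 -> legal
(5,4): flips 1 -> legal
(5,5): flips 2 -> legal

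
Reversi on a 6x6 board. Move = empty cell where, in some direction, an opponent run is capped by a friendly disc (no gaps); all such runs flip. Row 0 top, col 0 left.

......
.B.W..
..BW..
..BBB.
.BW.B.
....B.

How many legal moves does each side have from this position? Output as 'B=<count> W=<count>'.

Answer: B=8 W=8

Derivation:
-- B to move --
(0,2): no bracket -> illegal
(0,3): flips 2 -> legal
(0,4): flips 1 -> legal
(1,2): flips 1 -> legal
(1,4): flips 1 -> legal
(2,4): flips 1 -> legal
(3,1): no bracket -> illegal
(4,3): flips 1 -> legal
(5,1): flips 1 -> legal
(5,2): flips 1 -> legal
(5,3): no bracket -> illegal
B mobility = 8
-- W to move --
(0,0): no bracket -> illegal
(0,1): no bracket -> illegal
(0,2): no bracket -> illegal
(1,0): no bracket -> illegal
(1,2): flips 2 -> legal
(2,0): no bracket -> illegal
(2,1): flips 1 -> legal
(2,4): flips 1 -> legal
(2,5): no bracket -> illegal
(3,0): no bracket -> illegal
(3,1): flips 1 -> legal
(3,5): no bracket -> illegal
(4,0): flips 1 -> legal
(4,3): flips 1 -> legal
(4,5): flips 1 -> legal
(5,0): flips 2 -> legal
(5,1): no bracket -> illegal
(5,2): no bracket -> illegal
(5,3): no bracket -> illegal
(5,5): no bracket -> illegal
W mobility = 8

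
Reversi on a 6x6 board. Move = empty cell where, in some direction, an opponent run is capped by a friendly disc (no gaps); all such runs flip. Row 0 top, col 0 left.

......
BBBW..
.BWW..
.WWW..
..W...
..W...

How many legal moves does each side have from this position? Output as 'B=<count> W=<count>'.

-- B to move --
(0,2): no bracket -> illegal
(0,3): no bracket -> illegal
(0,4): no bracket -> illegal
(1,4): flips 1 -> legal
(2,0): no bracket -> illegal
(2,4): flips 2 -> legal
(3,0): no bracket -> illegal
(3,4): flips 1 -> legal
(4,0): no bracket -> illegal
(4,1): flips 1 -> legal
(4,3): flips 1 -> legal
(4,4): flips 2 -> legal
(5,1): no bracket -> illegal
(5,3): no bracket -> illegal
B mobility = 6
-- W to move --
(0,0): flips 1 -> legal
(0,1): flips 3 -> legal
(0,2): flips 1 -> legal
(0,3): no bracket -> illegal
(2,0): flips 1 -> legal
(3,0): no bracket -> illegal
W mobility = 4

Answer: B=6 W=4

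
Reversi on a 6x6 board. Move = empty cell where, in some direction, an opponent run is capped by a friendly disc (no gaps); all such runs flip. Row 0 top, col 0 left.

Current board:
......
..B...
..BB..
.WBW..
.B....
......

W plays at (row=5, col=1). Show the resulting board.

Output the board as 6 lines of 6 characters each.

Answer: ......
..B...
..BB..
.WBW..
.W....
.W....

Derivation:
Place W at (5,1); scan 8 dirs for brackets.
Dir NW: first cell '.' (not opp) -> no flip
Dir N: opp run (4,1) capped by W -> flip
Dir NE: first cell '.' (not opp) -> no flip
Dir W: first cell '.' (not opp) -> no flip
Dir E: first cell '.' (not opp) -> no flip
Dir SW: edge -> no flip
Dir S: edge -> no flip
Dir SE: edge -> no flip
All flips: (4,1)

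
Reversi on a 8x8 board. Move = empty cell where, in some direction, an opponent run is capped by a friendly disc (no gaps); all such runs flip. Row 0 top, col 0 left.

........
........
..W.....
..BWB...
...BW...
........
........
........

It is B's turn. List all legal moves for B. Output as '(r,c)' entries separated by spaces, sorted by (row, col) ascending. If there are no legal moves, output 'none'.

Answer: (1,2) (2,3) (4,5) (5,4)

Derivation:
(1,1): no bracket -> illegal
(1,2): flips 1 -> legal
(1,3): no bracket -> illegal
(2,1): no bracket -> illegal
(2,3): flips 1 -> legal
(2,4): no bracket -> illegal
(3,1): no bracket -> illegal
(3,5): no bracket -> illegal
(4,2): no bracket -> illegal
(4,5): flips 1 -> legal
(5,3): no bracket -> illegal
(5,4): flips 1 -> legal
(5,5): no bracket -> illegal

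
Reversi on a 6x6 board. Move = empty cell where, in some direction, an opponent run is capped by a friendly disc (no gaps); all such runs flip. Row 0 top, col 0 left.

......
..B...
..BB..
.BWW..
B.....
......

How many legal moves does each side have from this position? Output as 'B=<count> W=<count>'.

-- B to move --
(2,1): no bracket -> illegal
(2,4): no bracket -> illegal
(3,4): flips 2 -> legal
(4,1): flips 1 -> legal
(4,2): flips 1 -> legal
(4,3): flips 1 -> legal
(4,4): flips 1 -> legal
B mobility = 5
-- W to move --
(0,1): no bracket -> illegal
(0,2): flips 2 -> legal
(0,3): no bracket -> illegal
(1,1): flips 1 -> legal
(1,3): flips 1 -> legal
(1,4): flips 1 -> legal
(2,0): no bracket -> illegal
(2,1): no bracket -> illegal
(2,4): no bracket -> illegal
(3,0): flips 1 -> legal
(3,4): no bracket -> illegal
(4,1): no bracket -> illegal
(4,2): no bracket -> illegal
(5,0): no bracket -> illegal
(5,1): no bracket -> illegal
W mobility = 5

Answer: B=5 W=5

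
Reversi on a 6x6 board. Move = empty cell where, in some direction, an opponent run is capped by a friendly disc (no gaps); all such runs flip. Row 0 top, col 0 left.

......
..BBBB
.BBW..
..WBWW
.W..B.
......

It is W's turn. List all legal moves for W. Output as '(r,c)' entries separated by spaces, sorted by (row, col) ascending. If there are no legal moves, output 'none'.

(0,1): flips 1 -> legal
(0,2): flips 2 -> legal
(0,3): flips 1 -> legal
(0,4): no bracket -> illegal
(0,5): flips 1 -> legal
(1,0): flips 1 -> legal
(1,1): no bracket -> illegal
(2,0): flips 2 -> legal
(2,4): no bracket -> illegal
(2,5): no bracket -> illegal
(3,0): no bracket -> illegal
(3,1): no bracket -> illegal
(4,2): no bracket -> illegal
(4,3): flips 1 -> legal
(4,5): no bracket -> illegal
(5,3): flips 1 -> legal
(5,4): flips 1 -> legal
(5,5): no bracket -> illegal

Answer: (0,1) (0,2) (0,3) (0,5) (1,0) (2,0) (4,3) (5,3) (5,4)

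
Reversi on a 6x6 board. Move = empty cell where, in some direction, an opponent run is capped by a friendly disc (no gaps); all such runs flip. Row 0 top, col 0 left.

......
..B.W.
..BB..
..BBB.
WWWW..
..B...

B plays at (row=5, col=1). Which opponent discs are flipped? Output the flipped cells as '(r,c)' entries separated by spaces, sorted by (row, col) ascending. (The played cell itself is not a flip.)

Answer: (4,2)

Derivation:
Dir NW: opp run (4,0), next=edge -> no flip
Dir N: opp run (4,1), next='.' -> no flip
Dir NE: opp run (4,2) capped by B -> flip
Dir W: first cell '.' (not opp) -> no flip
Dir E: first cell 'B' (not opp) -> no flip
Dir SW: edge -> no flip
Dir S: edge -> no flip
Dir SE: edge -> no flip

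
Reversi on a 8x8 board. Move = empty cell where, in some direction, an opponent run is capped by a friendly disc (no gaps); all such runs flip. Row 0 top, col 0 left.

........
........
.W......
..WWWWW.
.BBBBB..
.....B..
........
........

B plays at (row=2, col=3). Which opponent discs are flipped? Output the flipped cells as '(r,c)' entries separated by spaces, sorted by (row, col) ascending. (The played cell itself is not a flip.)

Dir NW: first cell '.' (not opp) -> no flip
Dir N: first cell '.' (not opp) -> no flip
Dir NE: first cell '.' (not opp) -> no flip
Dir W: first cell '.' (not opp) -> no flip
Dir E: first cell '.' (not opp) -> no flip
Dir SW: opp run (3,2) capped by B -> flip
Dir S: opp run (3,3) capped by B -> flip
Dir SE: opp run (3,4) capped by B -> flip

Answer: (3,2) (3,3) (3,4)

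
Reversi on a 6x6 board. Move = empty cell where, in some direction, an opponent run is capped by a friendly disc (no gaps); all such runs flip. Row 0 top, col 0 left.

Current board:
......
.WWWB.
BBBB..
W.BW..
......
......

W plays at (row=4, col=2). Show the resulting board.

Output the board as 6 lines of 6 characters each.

Place W at (4,2); scan 8 dirs for brackets.
Dir NW: first cell '.' (not opp) -> no flip
Dir N: opp run (3,2) (2,2) capped by W -> flip
Dir NE: first cell 'W' (not opp) -> no flip
Dir W: first cell '.' (not opp) -> no flip
Dir E: first cell '.' (not opp) -> no flip
Dir SW: first cell '.' (not opp) -> no flip
Dir S: first cell '.' (not opp) -> no flip
Dir SE: first cell '.' (not opp) -> no flip
All flips: (2,2) (3,2)

Answer: ......
.WWWB.
BBWB..
W.WW..
..W...
......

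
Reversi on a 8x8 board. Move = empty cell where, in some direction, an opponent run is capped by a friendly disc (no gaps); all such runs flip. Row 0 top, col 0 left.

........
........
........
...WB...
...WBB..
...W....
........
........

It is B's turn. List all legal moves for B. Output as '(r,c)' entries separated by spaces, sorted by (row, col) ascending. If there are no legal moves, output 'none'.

Answer: (2,2) (3,2) (4,2) (5,2) (6,2)

Derivation:
(2,2): flips 1 -> legal
(2,3): no bracket -> illegal
(2,4): no bracket -> illegal
(3,2): flips 1 -> legal
(4,2): flips 1 -> legal
(5,2): flips 1 -> legal
(5,4): no bracket -> illegal
(6,2): flips 1 -> legal
(6,3): no bracket -> illegal
(6,4): no bracket -> illegal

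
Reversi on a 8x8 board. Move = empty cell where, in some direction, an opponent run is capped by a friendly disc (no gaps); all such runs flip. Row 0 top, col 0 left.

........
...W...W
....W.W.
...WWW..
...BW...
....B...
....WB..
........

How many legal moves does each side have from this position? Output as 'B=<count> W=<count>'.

-- B to move --
(0,2): no bracket -> illegal
(0,3): no bracket -> illegal
(0,4): no bracket -> illegal
(0,6): no bracket -> illegal
(0,7): no bracket -> illegal
(1,2): no bracket -> illegal
(1,4): flips 3 -> legal
(1,5): no bracket -> illegal
(1,6): no bracket -> illegal
(2,2): no bracket -> illegal
(2,3): flips 1 -> legal
(2,5): flips 1 -> legal
(2,7): no bracket -> illegal
(3,2): no bracket -> illegal
(3,6): no bracket -> illegal
(3,7): no bracket -> illegal
(4,2): no bracket -> illegal
(4,5): flips 1 -> legal
(4,6): no bracket -> illegal
(5,3): no bracket -> illegal
(5,5): no bracket -> illegal
(6,3): flips 1 -> legal
(7,3): no bracket -> illegal
(7,4): flips 1 -> legal
(7,5): no bracket -> illegal
B mobility = 6
-- W to move --
(3,2): no bracket -> illegal
(4,2): flips 1 -> legal
(4,5): no bracket -> illegal
(5,2): flips 1 -> legal
(5,3): flips 1 -> legal
(5,5): no bracket -> illegal
(5,6): no bracket -> illegal
(6,3): no bracket -> illegal
(6,6): flips 1 -> legal
(7,4): no bracket -> illegal
(7,5): no bracket -> illegal
(7,6): no bracket -> illegal
W mobility = 4

Answer: B=6 W=4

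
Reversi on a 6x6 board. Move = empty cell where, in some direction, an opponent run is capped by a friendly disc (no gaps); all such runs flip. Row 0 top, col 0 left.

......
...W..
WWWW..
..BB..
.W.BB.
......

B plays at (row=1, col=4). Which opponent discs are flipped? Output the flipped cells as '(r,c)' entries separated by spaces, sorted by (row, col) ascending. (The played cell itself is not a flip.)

Dir NW: first cell '.' (not opp) -> no flip
Dir N: first cell '.' (not opp) -> no flip
Dir NE: first cell '.' (not opp) -> no flip
Dir W: opp run (1,3), next='.' -> no flip
Dir E: first cell '.' (not opp) -> no flip
Dir SW: opp run (2,3) capped by B -> flip
Dir S: first cell '.' (not opp) -> no flip
Dir SE: first cell '.' (not opp) -> no flip

Answer: (2,3)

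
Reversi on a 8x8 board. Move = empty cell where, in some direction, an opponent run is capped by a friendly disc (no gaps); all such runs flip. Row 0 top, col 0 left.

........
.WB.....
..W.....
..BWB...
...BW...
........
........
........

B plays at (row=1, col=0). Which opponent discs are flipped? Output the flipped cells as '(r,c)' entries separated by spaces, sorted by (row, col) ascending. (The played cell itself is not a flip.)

Answer: (1,1)

Derivation:
Dir NW: edge -> no flip
Dir N: first cell '.' (not opp) -> no flip
Dir NE: first cell '.' (not opp) -> no flip
Dir W: edge -> no flip
Dir E: opp run (1,1) capped by B -> flip
Dir SW: edge -> no flip
Dir S: first cell '.' (not opp) -> no flip
Dir SE: first cell '.' (not opp) -> no flip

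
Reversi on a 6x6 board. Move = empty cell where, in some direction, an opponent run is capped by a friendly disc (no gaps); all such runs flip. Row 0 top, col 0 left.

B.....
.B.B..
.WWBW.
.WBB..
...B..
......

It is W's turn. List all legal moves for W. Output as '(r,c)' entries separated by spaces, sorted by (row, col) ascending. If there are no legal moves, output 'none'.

Answer: (0,1) (0,2) (0,4) (3,4) (4,2) (4,4) (5,4)

Derivation:
(0,1): flips 1 -> legal
(0,2): flips 1 -> legal
(0,3): no bracket -> illegal
(0,4): flips 1 -> legal
(1,0): no bracket -> illegal
(1,2): no bracket -> illegal
(1,4): no bracket -> illegal
(2,0): no bracket -> illegal
(3,4): flips 2 -> legal
(4,1): no bracket -> illegal
(4,2): flips 2 -> legal
(4,4): flips 1 -> legal
(5,2): no bracket -> illegal
(5,3): no bracket -> illegal
(5,4): flips 2 -> legal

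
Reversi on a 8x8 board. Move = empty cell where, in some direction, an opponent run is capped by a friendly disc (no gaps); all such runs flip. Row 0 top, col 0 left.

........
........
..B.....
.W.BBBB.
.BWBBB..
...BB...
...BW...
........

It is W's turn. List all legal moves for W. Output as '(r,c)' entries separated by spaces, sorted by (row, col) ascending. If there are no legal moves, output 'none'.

Answer: (1,3) (2,4) (4,0) (4,6) (5,1) (6,2)

Derivation:
(1,1): no bracket -> illegal
(1,2): no bracket -> illegal
(1,3): flips 1 -> legal
(2,1): no bracket -> illegal
(2,3): no bracket -> illegal
(2,4): flips 4 -> legal
(2,5): no bracket -> illegal
(2,6): no bracket -> illegal
(2,7): no bracket -> illegal
(3,0): no bracket -> illegal
(3,2): no bracket -> illegal
(3,7): no bracket -> illegal
(4,0): flips 1 -> legal
(4,6): flips 3 -> legal
(4,7): no bracket -> illegal
(5,0): no bracket -> illegal
(5,1): flips 1 -> legal
(5,2): no bracket -> illegal
(5,5): no bracket -> illegal
(5,6): no bracket -> illegal
(6,2): flips 1 -> legal
(6,5): no bracket -> illegal
(7,2): no bracket -> illegal
(7,3): no bracket -> illegal
(7,4): no bracket -> illegal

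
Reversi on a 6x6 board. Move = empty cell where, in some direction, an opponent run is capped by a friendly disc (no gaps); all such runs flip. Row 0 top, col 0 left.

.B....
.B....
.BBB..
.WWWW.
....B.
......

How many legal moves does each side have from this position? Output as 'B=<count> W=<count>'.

-- B to move --
(2,0): no bracket -> illegal
(2,4): flips 1 -> legal
(2,5): no bracket -> illegal
(3,0): no bracket -> illegal
(3,5): no bracket -> illegal
(4,0): flips 1 -> legal
(4,1): flips 2 -> legal
(4,2): flips 1 -> legal
(4,3): flips 2 -> legal
(4,5): flips 1 -> legal
B mobility = 6
-- W to move --
(0,0): flips 2 -> legal
(0,2): no bracket -> illegal
(1,0): flips 1 -> legal
(1,2): flips 2 -> legal
(1,3): flips 2 -> legal
(1,4): flips 1 -> legal
(2,0): no bracket -> illegal
(2,4): no bracket -> illegal
(3,0): no bracket -> illegal
(3,5): no bracket -> illegal
(4,3): no bracket -> illegal
(4,5): no bracket -> illegal
(5,3): no bracket -> illegal
(5,4): flips 1 -> legal
(5,5): flips 1 -> legal
W mobility = 7

Answer: B=6 W=7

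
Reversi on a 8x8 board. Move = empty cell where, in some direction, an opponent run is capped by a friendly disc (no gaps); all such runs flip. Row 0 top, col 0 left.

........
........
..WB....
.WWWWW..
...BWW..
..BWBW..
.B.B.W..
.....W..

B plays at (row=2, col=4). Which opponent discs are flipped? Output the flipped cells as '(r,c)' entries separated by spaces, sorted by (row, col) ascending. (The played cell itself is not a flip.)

Dir NW: first cell '.' (not opp) -> no flip
Dir N: first cell '.' (not opp) -> no flip
Dir NE: first cell '.' (not opp) -> no flip
Dir W: first cell 'B' (not opp) -> no flip
Dir E: first cell '.' (not opp) -> no flip
Dir SW: opp run (3,3), next='.' -> no flip
Dir S: opp run (3,4) (4,4) capped by B -> flip
Dir SE: opp run (3,5), next='.' -> no flip

Answer: (3,4) (4,4)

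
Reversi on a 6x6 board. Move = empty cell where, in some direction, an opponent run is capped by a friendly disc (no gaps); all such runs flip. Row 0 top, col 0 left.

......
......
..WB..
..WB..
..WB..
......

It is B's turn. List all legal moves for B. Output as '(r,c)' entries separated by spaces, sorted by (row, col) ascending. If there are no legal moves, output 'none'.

(1,1): flips 1 -> legal
(1,2): no bracket -> illegal
(1,3): no bracket -> illegal
(2,1): flips 2 -> legal
(3,1): flips 1 -> legal
(4,1): flips 2 -> legal
(5,1): flips 1 -> legal
(5,2): no bracket -> illegal
(5,3): no bracket -> illegal

Answer: (1,1) (2,1) (3,1) (4,1) (5,1)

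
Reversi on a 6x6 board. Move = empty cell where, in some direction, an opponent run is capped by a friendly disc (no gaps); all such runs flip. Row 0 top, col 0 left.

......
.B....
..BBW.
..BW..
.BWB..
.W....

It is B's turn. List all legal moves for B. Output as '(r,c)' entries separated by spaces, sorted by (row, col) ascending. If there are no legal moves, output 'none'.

Answer: (2,5) (3,4) (4,4) (5,2)

Derivation:
(1,3): no bracket -> illegal
(1,4): no bracket -> illegal
(1,5): no bracket -> illegal
(2,5): flips 1 -> legal
(3,1): no bracket -> illegal
(3,4): flips 1 -> legal
(3,5): no bracket -> illegal
(4,0): no bracket -> illegal
(4,4): flips 1 -> legal
(5,0): no bracket -> illegal
(5,2): flips 1 -> legal
(5,3): no bracket -> illegal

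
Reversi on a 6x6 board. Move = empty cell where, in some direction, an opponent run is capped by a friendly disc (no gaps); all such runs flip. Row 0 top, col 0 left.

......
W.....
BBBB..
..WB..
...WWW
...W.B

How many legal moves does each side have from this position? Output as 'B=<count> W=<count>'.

Answer: B=6 W=6

Derivation:
-- B to move --
(0,0): flips 1 -> legal
(0,1): no bracket -> illegal
(1,1): no bracket -> illegal
(3,1): flips 1 -> legal
(3,4): no bracket -> illegal
(3,5): flips 1 -> legal
(4,1): flips 1 -> legal
(4,2): flips 1 -> legal
(5,2): no bracket -> illegal
(5,4): flips 2 -> legal
B mobility = 6
-- W to move --
(1,1): flips 2 -> legal
(1,2): flips 1 -> legal
(1,3): flips 2 -> legal
(1,4): flips 1 -> legal
(2,4): no bracket -> illegal
(3,0): flips 1 -> legal
(3,1): no bracket -> illegal
(3,4): flips 1 -> legal
(4,2): no bracket -> illegal
(5,4): no bracket -> illegal
W mobility = 6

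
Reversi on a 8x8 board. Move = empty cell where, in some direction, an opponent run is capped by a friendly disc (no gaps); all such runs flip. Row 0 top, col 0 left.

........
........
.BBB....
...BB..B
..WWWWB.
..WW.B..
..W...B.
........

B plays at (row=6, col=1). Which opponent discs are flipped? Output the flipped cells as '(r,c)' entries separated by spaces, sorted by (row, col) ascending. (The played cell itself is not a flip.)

Answer: (4,3) (5,2)

Derivation:
Dir NW: first cell '.' (not opp) -> no flip
Dir N: first cell '.' (not opp) -> no flip
Dir NE: opp run (5,2) (4,3) capped by B -> flip
Dir W: first cell '.' (not opp) -> no flip
Dir E: opp run (6,2), next='.' -> no flip
Dir SW: first cell '.' (not opp) -> no flip
Dir S: first cell '.' (not opp) -> no flip
Dir SE: first cell '.' (not opp) -> no flip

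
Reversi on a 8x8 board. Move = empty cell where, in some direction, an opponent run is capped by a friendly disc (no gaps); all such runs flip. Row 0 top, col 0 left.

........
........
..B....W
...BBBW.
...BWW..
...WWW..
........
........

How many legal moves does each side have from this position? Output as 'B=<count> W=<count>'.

Answer: B=8 W=7

Derivation:
-- B to move --
(1,6): no bracket -> illegal
(1,7): no bracket -> illegal
(2,5): no bracket -> illegal
(2,6): no bracket -> illegal
(3,7): flips 1 -> legal
(4,2): no bracket -> illegal
(4,6): flips 2 -> legal
(4,7): no bracket -> illegal
(5,2): no bracket -> illegal
(5,6): flips 1 -> legal
(6,2): flips 2 -> legal
(6,3): flips 1 -> legal
(6,4): flips 2 -> legal
(6,5): flips 3 -> legal
(6,6): flips 2 -> legal
B mobility = 8
-- W to move --
(1,1): flips 2 -> legal
(1,2): no bracket -> illegal
(1,3): no bracket -> illegal
(2,1): no bracket -> illegal
(2,3): flips 3 -> legal
(2,4): flips 1 -> legal
(2,5): flips 1 -> legal
(2,6): flips 1 -> legal
(3,1): no bracket -> illegal
(3,2): flips 4 -> legal
(4,2): flips 1 -> legal
(4,6): no bracket -> illegal
(5,2): no bracket -> illegal
W mobility = 7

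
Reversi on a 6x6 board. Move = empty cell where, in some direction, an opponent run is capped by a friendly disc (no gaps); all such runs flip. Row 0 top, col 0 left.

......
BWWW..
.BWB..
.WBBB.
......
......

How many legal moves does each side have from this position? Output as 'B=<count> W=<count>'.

-- B to move --
(0,0): flips 2 -> legal
(0,1): flips 2 -> legal
(0,2): flips 2 -> legal
(0,3): flips 2 -> legal
(0,4): no bracket -> illegal
(1,4): flips 3 -> legal
(2,0): no bracket -> illegal
(2,4): no bracket -> illegal
(3,0): flips 1 -> legal
(4,0): no bracket -> illegal
(4,1): flips 1 -> legal
(4,2): no bracket -> illegal
B mobility = 7
-- W to move --
(0,0): no bracket -> illegal
(0,1): no bracket -> illegal
(1,4): no bracket -> illegal
(2,0): flips 1 -> legal
(2,4): flips 1 -> legal
(2,5): no bracket -> illegal
(3,0): flips 1 -> legal
(3,5): flips 3 -> legal
(4,1): no bracket -> illegal
(4,2): flips 1 -> legal
(4,3): flips 2 -> legal
(4,4): flips 1 -> legal
(4,5): flips 2 -> legal
W mobility = 8

Answer: B=7 W=8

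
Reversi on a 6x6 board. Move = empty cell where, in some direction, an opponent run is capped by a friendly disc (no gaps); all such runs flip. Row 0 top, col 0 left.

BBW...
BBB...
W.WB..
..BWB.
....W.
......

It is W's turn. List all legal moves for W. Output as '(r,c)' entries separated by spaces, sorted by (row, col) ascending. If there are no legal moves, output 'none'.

Answer: (1,3) (2,4) (3,1) (3,5) (4,2)

Derivation:
(0,3): no bracket -> illegal
(1,3): flips 1 -> legal
(1,4): no bracket -> illegal
(2,1): no bracket -> illegal
(2,4): flips 2 -> legal
(2,5): no bracket -> illegal
(3,1): flips 1 -> legal
(3,5): flips 1 -> legal
(4,1): no bracket -> illegal
(4,2): flips 1 -> legal
(4,3): no bracket -> illegal
(4,5): no bracket -> illegal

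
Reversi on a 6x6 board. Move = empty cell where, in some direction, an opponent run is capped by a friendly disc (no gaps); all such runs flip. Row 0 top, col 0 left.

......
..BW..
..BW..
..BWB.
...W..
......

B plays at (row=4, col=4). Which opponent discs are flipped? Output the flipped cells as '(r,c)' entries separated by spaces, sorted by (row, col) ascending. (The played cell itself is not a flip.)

Dir NW: opp run (3,3) capped by B -> flip
Dir N: first cell 'B' (not opp) -> no flip
Dir NE: first cell '.' (not opp) -> no flip
Dir W: opp run (4,3), next='.' -> no flip
Dir E: first cell '.' (not opp) -> no flip
Dir SW: first cell '.' (not opp) -> no flip
Dir S: first cell '.' (not opp) -> no flip
Dir SE: first cell '.' (not opp) -> no flip

Answer: (3,3)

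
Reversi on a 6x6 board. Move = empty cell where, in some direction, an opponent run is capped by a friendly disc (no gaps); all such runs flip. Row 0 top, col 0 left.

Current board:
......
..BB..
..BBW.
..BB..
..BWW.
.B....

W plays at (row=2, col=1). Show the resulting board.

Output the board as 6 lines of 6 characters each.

Place W at (2,1); scan 8 dirs for brackets.
Dir NW: first cell '.' (not opp) -> no flip
Dir N: first cell '.' (not opp) -> no flip
Dir NE: opp run (1,2), next='.' -> no flip
Dir W: first cell '.' (not opp) -> no flip
Dir E: opp run (2,2) (2,3) capped by W -> flip
Dir SW: first cell '.' (not opp) -> no flip
Dir S: first cell '.' (not opp) -> no flip
Dir SE: opp run (3,2) capped by W -> flip
All flips: (2,2) (2,3) (3,2)

Answer: ......
..BB..
.WWWW.
..WB..
..BWW.
.B....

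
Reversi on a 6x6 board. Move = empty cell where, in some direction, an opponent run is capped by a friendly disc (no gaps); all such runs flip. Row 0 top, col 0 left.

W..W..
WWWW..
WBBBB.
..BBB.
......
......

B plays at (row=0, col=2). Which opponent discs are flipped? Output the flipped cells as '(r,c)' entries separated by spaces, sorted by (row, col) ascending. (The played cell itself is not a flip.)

Answer: (1,2) (1,3)

Derivation:
Dir NW: edge -> no flip
Dir N: edge -> no flip
Dir NE: edge -> no flip
Dir W: first cell '.' (not opp) -> no flip
Dir E: opp run (0,3), next='.' -> no flip
Dir SW: opp run (1,1) (2,0), next=edge -> no flip
Dir S: opp run (1,2) capped by B -> flip
Dir SE: opp run (1,3) capped by B -> flip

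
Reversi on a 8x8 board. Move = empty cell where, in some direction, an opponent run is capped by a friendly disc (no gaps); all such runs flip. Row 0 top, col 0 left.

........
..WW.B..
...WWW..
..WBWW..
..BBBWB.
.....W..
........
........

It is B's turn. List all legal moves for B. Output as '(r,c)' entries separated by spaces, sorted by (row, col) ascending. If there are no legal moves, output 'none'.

Answer: (0,2) (0,3) (1,4) (1,6) (2,1) (2,2) (2,6) (3,1) (3,6) (6,4) (6,5) (6,6)

Derivation:
(0,1): no bracket -> illegal
(0,2): flips 3 -> legal
(0,3): flips 2 -> legal
(0,4): no bracket -> illegal
(1,1): no bracket -> illegal
(1,4): flips 2 -> legal
(1,6): flips 2 -> legal
(2,1): flips 1 -> legal
(2,2): flips 1 -> legal
(2,6): flips 1 -> legal
(3,1): flips 1 -> legal
(3,6): flips 2 -> legal
(4,1): no bracket -> illegal
(5,4): no bracket -> illegal
(5,6): no bracket -> illegal
(6,4): flips 1 -> legal
(6,5): flips 4 -> legal
(6,6): flips 1 -> legal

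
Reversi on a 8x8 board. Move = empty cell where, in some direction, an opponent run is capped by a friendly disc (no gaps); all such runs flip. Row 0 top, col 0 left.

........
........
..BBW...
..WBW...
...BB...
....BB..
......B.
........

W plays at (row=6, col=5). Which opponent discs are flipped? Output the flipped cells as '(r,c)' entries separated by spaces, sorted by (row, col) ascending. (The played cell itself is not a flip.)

Answer: (4,3) (5,4)

Derivation:
Dir NW: opp run (5,4) (4,3) capped by W -> flip
Dir N: opp run (5,5), next='.' -> no flip
Dir NE: first cell '.' (not opp) -> no flip
Dir W: first cell '.' (not opp) -> no flip
Dir E: opp run (6,6), next='.' -> no flip
Dir SW: first cell '.' (not opp) -> no flip
Dir S: first cell '.' (not opp) -> no flip
Dir SE: first cell '.' (not opp) -> no flip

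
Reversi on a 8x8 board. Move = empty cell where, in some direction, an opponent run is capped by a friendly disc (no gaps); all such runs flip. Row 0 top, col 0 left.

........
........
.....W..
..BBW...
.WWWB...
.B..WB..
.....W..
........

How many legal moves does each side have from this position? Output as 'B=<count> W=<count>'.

Answer: B=10 W=9

Derivation:
-- B to move --
(1,4): no bracket -> illegal
(1,5): no bracket -> illegal
(1,6): no bracket -> illegal
(2,3): no bracket -> illegal
(2,4): flips 1 -> legal
(2,6): no bracket -> illegal
(3,0): no bracket -> illegal
(3,1): flips 1 -> legal
(3,5): flips 1 -> legal
(3,6): no bracket -> illegal
(4,0): flips 3 -> legal
(4,5): no bracket -> illegal
(5,0): flips 1 -> legal
(5,2): flips 1 -> legal
(5,3): flips 2 -> legal
(5,6): no bracket -> illegal
(6,3): no bracket -> illegal
(6,4): flips 1 -> legal
(6,6): no bracket -> illegal
(7,4): no bracket -> illegal
(7,5): flips 1 -> legal
(7,6): flips 3 -> legal
B mobility = 10
-- W to move --
(2,1): flips 1 -> legal
(2,2): flips 1 -> legal
(2,3): flips 2 -> legal
(2,4): flips 1 -> legal
(3,1): flips 2 -> legal
(3,5): no bracket -> illegal
(4,0): no bracket -> illegal
(4,5): flips 2 -> legal
(4,6): no bracket -> illegal
(5,0): no bracket -> illegal
(5,2): no bracket -> illegal
(5,3): no bracket -> illegal
(5,6): flips 1 -> legal
(6,0): flips 1 -> legal
(6,1): flips 1 -> legal
(6,2): no bracket -> illegal
(6,4): no bracket -> illegal
(6,6): no bracket -> illegal
W mobility = 9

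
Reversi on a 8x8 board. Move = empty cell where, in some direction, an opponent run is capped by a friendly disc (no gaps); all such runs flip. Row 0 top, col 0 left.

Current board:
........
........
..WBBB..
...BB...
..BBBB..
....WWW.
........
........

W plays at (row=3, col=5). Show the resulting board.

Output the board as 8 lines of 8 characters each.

Place W at (3,5); scan 8 dirs for brackets.
Dir NW: opp run (2,4), next='.' -> no flip
Dir N: opp run (2,5), next='.' -> no flip
Dir NE: first cell '.' (not opp) -> no flip
Dir W: opp run (3,4) (3,3), next='.' -> no flip
Dir E: first cell '.' (not opp) -> no flip
Dir SW: opp run (4,4), next='.' -> no flip
Dir S: opp run (4,5) capped by W -> flip
Dir SE: first cell '.' (not opp) -> no flip
All flips: (4,5)

Answer: ........
........
..WBBB..
...BBW..
..BBBW..
....WWW.
........
........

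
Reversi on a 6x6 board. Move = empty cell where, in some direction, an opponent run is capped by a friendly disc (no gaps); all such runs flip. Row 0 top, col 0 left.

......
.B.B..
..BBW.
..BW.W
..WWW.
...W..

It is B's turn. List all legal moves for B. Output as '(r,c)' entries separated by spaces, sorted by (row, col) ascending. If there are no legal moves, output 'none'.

Answer: (2,5) (3,4) (5,2) (5,4) (5,5)

Derivation:
(1,4): no bracket -> illegal
(1,5): no bracket -> illegal
(2,5): flips 1 -> legal
(3,1): no bracket -> illegal
(3,4): flips 1 -> legal
(4,1): no bracket -> illegal
(4,5): no bracket -> illegal
(5,1): no bracket -> illegal
(5,2): flips 1 -> legal
(5,4): flips 1 -> legal
(5,5): flips 2 -> legal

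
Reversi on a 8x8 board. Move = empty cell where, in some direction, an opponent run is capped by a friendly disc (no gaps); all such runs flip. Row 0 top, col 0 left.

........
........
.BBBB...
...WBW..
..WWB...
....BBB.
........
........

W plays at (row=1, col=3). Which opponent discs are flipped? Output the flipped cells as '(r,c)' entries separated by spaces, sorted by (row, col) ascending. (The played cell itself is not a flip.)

Dir NW: first cell '.' (not opp) -> no flip
Dir N: first cell '.' (not opp) -> no flip
Dir NE: first cell '.' (not opp) -> no flip
Dir W: first cell '.' (not opp) -> no flip
Dir E: first cell '.' (not opp) -> no flip
Dir SW: opp run (2,2), next='.' -> no flip
Dir S: opp run (2,3) capped by W -> flip
Dir SE: opp run (2,4) capped by W -> flip

Answer: (2,3) (2,4)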